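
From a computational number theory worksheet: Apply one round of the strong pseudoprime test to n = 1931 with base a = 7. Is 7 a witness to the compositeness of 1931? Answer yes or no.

n − 1 = 1930 = 2^1 · 965, so s = 1 and d = 965.
Repeated squaring mod 1931: 7^1 ≡ 7, 7^2 ≡ 49, 7^4 ≡ 470, 7^8 ≡ 766, 7^16 ≡ 1663, 7^32 ≡ 377, 7^64 ≡ 1166, 7^128 ≡ 132, 7^256 ≡ 45, 7^512 ≡ 94.
965 = 512 + 256 + 128 + 64 + 4 + 1, so 7^965 ≡ 94·45·132·1166·470·7 ≡ 1 (mod 1931).
x_0 = 7^965 mod 1931 = 1.
x_0 = 1, so 7 is not a witness.

no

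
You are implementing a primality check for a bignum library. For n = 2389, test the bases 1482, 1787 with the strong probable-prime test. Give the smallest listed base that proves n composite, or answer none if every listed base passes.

none

n − 1 = 2388 = 2^2 · 597, so s = 2 and d = 597.
Base 1482: x_0 = 1482^597 mod 2389 = 1. x_0 = 1, so 1482 is not a witness.
Base 1787: x_0 = 1787^597 mod 2389 = 285. x_0 is neither 1 nor 2388, so continue squaring. x_1 = 285^2 mod 2389 = 2388. x_1 ≡ −1, so 1787 is not a witness.
No listed base is a witness for 2389.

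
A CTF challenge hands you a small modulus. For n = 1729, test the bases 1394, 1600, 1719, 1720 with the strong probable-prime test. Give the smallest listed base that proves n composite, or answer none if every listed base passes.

n − 1 = 1728 = 2^6 · 27, so s = 6 and d = 27.
Base 1394: x_0 = 1394^27 mod 1729 = 1. x_0 = 1, so 1394 is not a witness.
Base 1600: x_0 = 1600^27 mod 1729 = 1. x_0 = 1, so 1600 is not a witness.
Base 1719: x_0 = 1719^27 mod 1729 = 1. x_0 = 1, so 1719 is not a witness.
Base 1720: x_0 = 1720^27 mod 1729 = 1728. x_0 = 1728 ≡ −1, so 1720 is not a witness.
No listed base is a witness for 1729.

none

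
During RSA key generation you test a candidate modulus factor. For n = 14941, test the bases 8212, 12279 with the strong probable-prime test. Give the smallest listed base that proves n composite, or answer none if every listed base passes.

12279

n − 1 = 14940 = 2^2 · 3735, so s = 2 and d = 3735.
Base 8212: x_0 = 8212^3735 mod 14941 = 14940. x_0 = 14940 ≡ −1, so 8212 is not a witness.
Base 12279: x_0 = 12279^3735 mod 14941 = 13190. x_0 is neither 1 nor 14940, so continue squaring. x_1 = 13190^2 mod 14941 = 3096. Reached i = s−1 = 1 without hitting −1: 12279 is a Miller–Rabin witness and 14941 is composite.
The smallest witness among the given bases is 12279.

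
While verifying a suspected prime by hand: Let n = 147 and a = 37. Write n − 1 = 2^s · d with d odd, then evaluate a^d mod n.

n − 1 = 146 = 2^1 · 73, so s = 1 and d = 73.
By repeated squaring, 37^73 ≡ 100 (mod 147).

100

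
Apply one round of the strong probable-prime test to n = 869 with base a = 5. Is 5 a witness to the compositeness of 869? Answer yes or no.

n − 1 = 868 = 2^2 · 217, so s = 2 and d = 217.
x_0 = 5^217 mod 869 = 421.
x_0 is neither 1 nor 868, so continue squaring.
x_1 = 421^2 mod 869 = 834.
Reached i = s−1 = 1 without hitting −1: 5 is a Miller–Rabin witness and 869 is composite.

yes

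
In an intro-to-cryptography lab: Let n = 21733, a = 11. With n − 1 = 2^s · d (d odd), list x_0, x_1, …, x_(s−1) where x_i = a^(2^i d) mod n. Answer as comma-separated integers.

2293, 20196

n − 1 = 21732 = 2^2 · 5433, so s = 2 and d = 5433.
x_0 = 11^5433 mod 21733 = 2293.
x_1 = 2293^2 mod 21733 = 20196.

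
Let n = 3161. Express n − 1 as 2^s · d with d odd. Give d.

Halving: 3160 → 1580 → 790 → 395; 395 is odd.
So 3160 = 2^3 · 395.

395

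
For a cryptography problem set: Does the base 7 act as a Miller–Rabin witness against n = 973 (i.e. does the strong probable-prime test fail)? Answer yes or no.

n − 1 = 972 = 2^2 · 243, so s = 2 and d = 243.
x_0 = 7^243 mod 973 = 203.
x_0 is neither 1 nor 972, so continue squaring.
x_1 = 203^2 mod 973 = 343.
Reached i = s−1 = 1 without hitting −1: 7 is a Miller–Rabin witness and 973 is composite.

yes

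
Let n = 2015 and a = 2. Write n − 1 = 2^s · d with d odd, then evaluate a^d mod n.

n − 1 = 2014 = 2^1 · 1007, so s = 1 and d = 1007.
2^1007 mod 2015 = 748.

748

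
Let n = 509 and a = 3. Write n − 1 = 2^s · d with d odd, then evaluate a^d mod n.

n − 1 = 508 = 2^2 · 127, so s = 2 and d = 127.
3^127 mod 509 = 301.

301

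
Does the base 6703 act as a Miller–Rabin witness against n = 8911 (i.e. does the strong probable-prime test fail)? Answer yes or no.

n − 1 = 8910 = 2^1 · 4455, so s = 1 and d = 4455.
x_0 = 6703^4455 mod 8911 = 6364.
x_0 ∉ {1, 8910} and s = 1, so 6703 is a Miller–Rabin witness and 8911 is composite.

yes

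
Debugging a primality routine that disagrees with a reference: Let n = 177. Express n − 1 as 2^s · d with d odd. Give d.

Halving: 176 → 88 → 44 → 22 → 11; 11 is odd.
So 176 = 2^4 · 11.

11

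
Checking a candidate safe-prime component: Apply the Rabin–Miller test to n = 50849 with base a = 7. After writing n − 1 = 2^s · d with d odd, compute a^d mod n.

n − 1 = 50848 = 2^5 · 1589, so s = 5 and d = 1589.
7^1589 mod 50849 = 23661.

23661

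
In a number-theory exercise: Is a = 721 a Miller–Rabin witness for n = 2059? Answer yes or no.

n − 1 = 2058 = 2^1 · 1029, so s = 1 and d = 1029.
x_0 = 721^1029 mod 2059 = 88.
x_0 ∉ {1, 2058} and s = 1, so 721 is a Miller–Rabin witness and 2059 is composite.

yes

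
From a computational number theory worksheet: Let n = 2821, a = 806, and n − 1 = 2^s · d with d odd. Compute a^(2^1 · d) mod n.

n − 1 = 2820 = 2^2 · 705, so s = 2 and d = 705.
x_0 = 806^705 mod 2821 = 806.
x_1 = 806^2 mod 2821 = 806.

806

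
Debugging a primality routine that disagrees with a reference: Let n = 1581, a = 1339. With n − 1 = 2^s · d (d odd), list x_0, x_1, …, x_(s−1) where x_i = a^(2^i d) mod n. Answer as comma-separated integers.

1483, 118

n − 1 = 1580 = 2^2 · 395, so s = 2 and d = 395.
x_0 = 1339^395 mod 1581 = 1483.
x_1 = 1483^2 mod 1581 = 118.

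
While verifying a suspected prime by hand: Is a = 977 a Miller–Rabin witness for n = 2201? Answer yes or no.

no

n − 1 = 2200 = 2^3 · 275, so s = 3 and d = 275.
x_0 = 977^275 mod 2201 = 1.
x_0 = 1, so 977 is not a witness.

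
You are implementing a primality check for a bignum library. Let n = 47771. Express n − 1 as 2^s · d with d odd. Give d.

23885

Halving: 47770 → 23885; 23885 is odd.
So 47770 = 2^1 · 23885.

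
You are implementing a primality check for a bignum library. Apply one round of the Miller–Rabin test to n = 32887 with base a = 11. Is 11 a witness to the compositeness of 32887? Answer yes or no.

n − 1 = 32886 = 2^1 · 16443, so s = 1 and d = 16443.
x_0 = 11^16443 mod 32887 = 1.
x_0 = 1, so 11 is not a witness.

no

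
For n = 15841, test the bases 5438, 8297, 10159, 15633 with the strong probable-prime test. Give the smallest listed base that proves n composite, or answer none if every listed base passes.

8297

n − 1 = 15840 = 2^5 · 495, so s = 5 and d = 495.
Base 5438: x_0 = 5438^495 mod 15841 = 15840. x_0 = 15840 ≡ −1, so 5438 is not a witness.
Base 8297: x_0 = 8297^495 mod 15841 = 13021. x_0 is neither 1 nor 15840, so continue squaring. x_1 = 13021^2 mod 15841 = 218. x_2 = 218^2 mod 15841 = 1. x_2 = 1 but x_1 ≠ ±1, a nontrivial square root of 1 — 8297 is a witness and 15841 is composite.
Base 10159: x_0 = 10159^495 mod 15841 = 15065. x_0 is neither 1 nor 15840, so continue squaring. x_1 = 15065^2 mod 15841 = 218. x_2 = 218^2 mod 15841 = 1. x_2 = 1 but x_1 ≠ ±1, a nontrivial square root of 1 — 10159 is a witness and 15841 is composite.
Base 15633: x_0 = 15633^495 mod 15841 = 6945. x_0 is neither 1 nor 15840, so continue squaring. x_1 = 6945^2 mod 15841 = 13021. x_2 = 13021^2 mod 15841 = 218. x_3 = 218^2 mod 15841 = 1. x_3 = 1 but x_2 ≠ ±1, a nontrivial square root of 1 — 15633 is a witness and 15841 is composite.
The smallest witness among the given bases is 8297.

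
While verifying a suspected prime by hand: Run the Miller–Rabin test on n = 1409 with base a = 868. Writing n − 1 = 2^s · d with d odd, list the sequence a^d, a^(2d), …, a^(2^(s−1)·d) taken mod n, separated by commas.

n − 1 = 1408 = 2^7 · 11, so s = 7 and d = 11.
x_0 = 868^11 mod 1409 = 495.
x_1 = 495^2 mod 1409 = 1268.
x_2 = 1268^2 mod 1409 = 155.
x_3 = 155^2 mod 1409 = 72.
x_4 = 72^2 mod 1409 = 957.
x_5 = 957^2 mod 1409 = 1408.
x_6 = 1408^2 mod 1409 = 1.

495, 1268, 155, 72, 957, 1408, 1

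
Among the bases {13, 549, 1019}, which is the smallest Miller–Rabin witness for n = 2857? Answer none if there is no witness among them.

n − 1 = 2856 = 2^3 · 357, so s = 3 and d = 357.
Base 13: x_0 = 13^357 mod 2857 = 896. x_0 is neither 1 nor 2856, so continue squaring. x_1 = 896^2 mod 2857 = 2856. x_1 ≡ −1, so 13 is not a witness.
Base 549: x_0 = 549^357 mod 2857 = 1924. x_0 is neither 1 nor 2856, so continue squaring. x_1 = 1924^2 mod 2857 = 1961. x_2 = 1961^2 mod 2857 = 2856. x_2 ≡ −1, so 549 is not a witness.
Base 1019: x_0 = 1019^357 mod 2857 = 2856. x_0 = 2856 ≡ −1, so 1019 is not a witness.
No listed base is a witness for 2857.

none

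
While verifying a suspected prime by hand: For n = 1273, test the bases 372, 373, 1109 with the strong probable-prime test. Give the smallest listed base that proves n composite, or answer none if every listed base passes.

none

n − 1 = 1272 = 2^3 · 159, so s = 3 and d = 159.
Base 372: x_0 = 372^159 mod 1273 = 1. x_0 = 1, so 372 is not a witness.
Base 373: x_0 = 373^159 mod 1273 = 1272. x_0 = 1272 ≡ −1, so 373 is not a witness.
Base 1109: x_0 = 1109^159 mod 1273 = 1. x_0 = 1, so 1109 is not a witness.
No listed base is a witness for 1273.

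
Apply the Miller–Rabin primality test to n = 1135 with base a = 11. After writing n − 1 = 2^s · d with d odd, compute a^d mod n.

121

n − 1 = 1134 = 2^1 · 567, so s = 1 and d = 567.
11^567 mod 1135 = 121.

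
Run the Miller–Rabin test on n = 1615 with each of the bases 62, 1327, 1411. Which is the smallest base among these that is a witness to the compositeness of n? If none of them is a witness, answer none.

62

n − 1 = 1614 = 2^1 · 807, so s = 1 and d = 807.
Base 62: x_0 = 62^807 mod 1615 = 938. x_0 ∉ {1, 1614} and s = 1, so 62 is a Miller–Rabin witness and 1615 is composite.
Base 1327: x_0 = 1327^807 mod 1615 = 273. x_0 ∉ {1, 1614} and s = 1, so 1327 is a Miller–Rabin witness and 1615 is composite.
Base 1411: x_0 = 1411^807 mod 1615 = 1071. x_0 ∉ {1, 1614} and s = 1, so 1411 is a Miller–Rabin witness and 1615 is composite.
The smallest witness among the given bases is 62.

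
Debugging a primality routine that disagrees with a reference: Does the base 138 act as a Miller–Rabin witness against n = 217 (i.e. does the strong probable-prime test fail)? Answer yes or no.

yes

n − 1 = 216 = 2^3 · 27, so s = 3 and d = 27.
x_0 = 138^27 mod 217 = 188.
x_0 is neither 1 nor 216, so continue squaring.
x_1 = 188^2 mod 217 = 190.
x_2 = 190^2 mod 217 = 78.
Reached i = s−1 = 2 without hitting −1: 138 is a Miller–Rabin witness and 217 is composite.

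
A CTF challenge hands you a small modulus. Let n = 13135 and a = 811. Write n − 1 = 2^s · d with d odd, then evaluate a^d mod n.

1876

n − 1 = 13134 = 2^1 · 6567, so s = 1 and d = 6567.
811^6567 mod 13135 = 1876.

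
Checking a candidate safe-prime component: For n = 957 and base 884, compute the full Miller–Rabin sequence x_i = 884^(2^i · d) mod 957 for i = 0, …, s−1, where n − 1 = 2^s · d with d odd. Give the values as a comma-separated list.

n − 1 = 956 = 2^2 · 239, so s = 2 and d = 239.
x_0 = 884^239 mod 957 = 740.
x_1 = 740^2 mod 957 = 196.

740, 196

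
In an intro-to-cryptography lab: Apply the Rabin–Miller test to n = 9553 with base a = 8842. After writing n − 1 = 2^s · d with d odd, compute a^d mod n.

n − 1 = 9552 = 2^4 · 597, so s = 4 and d = 597.
8842^597 mod 9553 = 711.

711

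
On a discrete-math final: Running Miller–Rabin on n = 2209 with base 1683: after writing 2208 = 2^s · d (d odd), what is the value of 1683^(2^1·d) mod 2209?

n − 1 = 2208 = 2^5 · 69, so s = 5 and d = 69.
x_0 = 1683^69 mod 2209 = 375.
x_1 = 375^2 mod 2209 = 1458.

1458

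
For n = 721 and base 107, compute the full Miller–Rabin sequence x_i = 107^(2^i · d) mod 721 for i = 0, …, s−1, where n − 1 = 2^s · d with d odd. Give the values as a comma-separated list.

442, 694, 8, 64

n − 1 = 720 = 2^4 · 45, so s = 4 and d = 45.
x_0 = 107^45 mod 721 = 442.
x_1 = 442^2 mod 721 = 694.
x_2 = 694^2 mod 721 = 8.
x_3 = 8^2 mod 721 = 64.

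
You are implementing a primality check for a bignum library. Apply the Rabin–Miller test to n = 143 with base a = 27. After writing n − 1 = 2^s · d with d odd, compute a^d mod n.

27

n − 1 = 142 = 2^1 · 71, so s = 1 and d = 71.
27^71 mod 143 = 27.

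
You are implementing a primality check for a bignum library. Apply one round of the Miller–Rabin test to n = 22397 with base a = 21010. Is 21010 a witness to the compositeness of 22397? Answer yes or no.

n − 1 = 22396 = 2^2 · 5599, so s = 2 and d = 5599.
Repeated squaring mod 22397: 21010^1 ≡ 21010, 21010^2 ≡ 20024, 21010^4 ≡ 9482, 21010^8 ≡ 6766, 21010^16 ≡ 21685, 21010^32 ≡ 14210, 21010^64 ≡ 15145, 21010^128 ≡ 3348, 21010^256 ≡ 10604, 21010^512 ≡ 11876, 21010^1024 ≡ 5467, 21010^2048 ≡ 10491, 21010^4096 ≡ 2223.
5599 = 4096 + 1024 + 256 + 128 + 64 + 16 + 8 + 4 + 2 + 1, so 21010^5599 ≡ 2223·5467·10604·3348·15145·21685·6766·9482·20024·21010 ≡ 22396 (mod 22397).
x_0 = 21010^5599 mod 22397 = 22396.
x_0 = 22396 ≡ −1, so 21010 is not a witness.

no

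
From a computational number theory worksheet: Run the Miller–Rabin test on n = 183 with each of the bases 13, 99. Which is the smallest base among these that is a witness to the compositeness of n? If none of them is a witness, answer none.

13

n − 1 = 182 = 2^1 · 91, so s = 1 and d = 91.
Base 13: x_0 = 13^91 mod 183 = 13. x_0 ∉ {1, 182} and s = 1, so 13 is a Miller–Rabin witness and 183 is composite.
Base 99: x_0 = 99^91 mod 183 = 84. x_0 ∉ {1, 182} and s = 1, so 99 is a Miller–Rabin witness and 183 is composite.
The smallest witness among the given bases is 13.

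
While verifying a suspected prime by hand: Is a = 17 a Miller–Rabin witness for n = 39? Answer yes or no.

n − 1 = 38 = 2^1 · 19, so s = 1 and d = 19.
x_0 = 17^19 mod 39 = 17.
x_0 ∉ {1, 38} and s = 1, so 17 is a Miller–Rabin witness and 39 is composite.

yes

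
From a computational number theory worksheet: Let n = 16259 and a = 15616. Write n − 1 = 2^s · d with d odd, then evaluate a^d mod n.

2118

n − 1 = 16258 = 2^1 · 8129, so s = 1 and d = 8129.
Repeated squaring mod 16259: 15616^1 ≡ 15616, 15616^2 ≡ 6974, 15616^4 ≡ 6007, 15616^8 ≡ 5328, 15616^16 ≡ 15629, 15616^32 ≡ 6684, 15616^64 ≡ 12383, 15616^128 ≡ 60, 15616^256 ≡ 3600, 15616^512 ≡ 1577, 15616^1024 ≡ 15561, 15616^2048 ≡ 15693, 15616^4096 ≡ 11435.
8129 = 4096 + 2048 + 1024 + 512 + 256 + 128 + 64 + 1, so 15616^8129 ≡ 11435·15693·15561·1577·3600·60·12383·15616 ≡ 2118 (mod 16259).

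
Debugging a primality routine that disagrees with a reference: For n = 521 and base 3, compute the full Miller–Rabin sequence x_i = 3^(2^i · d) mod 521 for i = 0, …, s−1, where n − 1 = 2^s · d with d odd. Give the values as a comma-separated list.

315, 235, 520

n − 1 = 520 = 2^3 · 65, so s = 3 and d = 65.
x_0 = 3^65 mod 521 = 315.
x_1 = 315^2 mod 521 = 235.
x_2 = 235^2 mod 521 = 520.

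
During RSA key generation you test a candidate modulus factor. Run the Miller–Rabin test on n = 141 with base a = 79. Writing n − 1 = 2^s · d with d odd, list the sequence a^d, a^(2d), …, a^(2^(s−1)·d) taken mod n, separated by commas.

28, 79

n − 1 = 140 = 2^2 · 35, so s = 2 and d = 35.
x_0 = 79^35 mod 141 = 28.
x_1 = 28^2 mod 141 = 79.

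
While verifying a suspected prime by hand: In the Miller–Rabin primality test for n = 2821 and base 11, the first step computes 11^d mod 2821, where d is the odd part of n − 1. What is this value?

1828

n − 1 = 2820 = 2^2 · 705, so s = 2 and d = 705.
Repeated squaring mod 2821: 11^1 ≡ 11, 11^2 ≡ 121, 11^4 ≡ 536, 11^8 ≡ 2375, 11^16 ≡ 1446, 11^32 ≡ 555, 11^64 ≡ 536, 11^128 ≡ 2375, 11^256 ≡ 1446, 11^512 ≡ 555.
705 = 512 + 128 + 64 + 1, so 11^705 ≡ 555·2375·536·11 ≡ 1828 (mod 2821).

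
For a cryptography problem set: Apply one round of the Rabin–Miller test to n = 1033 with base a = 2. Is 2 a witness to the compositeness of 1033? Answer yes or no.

no

n − 1 = 1032 = 2^3 · 129, so s = 3 and d = 129.
x_0 = 2^129 mod 1033 = 1032.
x_0 = 1032 ≡ −1, so 2 is not a witness.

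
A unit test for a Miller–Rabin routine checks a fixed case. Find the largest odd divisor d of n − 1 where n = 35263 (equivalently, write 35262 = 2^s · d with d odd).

17631

Halving: 35262 → 17631; 17631 is odd.
So 35262 = 2^1 · 17631.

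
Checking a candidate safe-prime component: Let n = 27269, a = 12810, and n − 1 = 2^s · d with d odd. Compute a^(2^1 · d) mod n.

n − 1 = 27268 = 2^2 · 6817, so s = 2 and d = 6817.
Repeated squaring mod 27269: 12810^1 ≡ 12810, 12810^2 ≡ 18527, 12810^4 ≡ 14826, 12810^8 ≡ 22136, 12810^16 ≡ 5835, 12810^32 ≡ 15513, 12810^64 ≡ 4244, 12810^128 ≡ 13996, 12810^256 ≡ 14789, 12810^512 ≡ 17141, 12810^1024 ≡ 17675, 12810^2048 ≡ 11961, 12810^4096 ≡ 12347.
6817 = 4096 + 2048 + 512 + 128 + 32 + 1, so 12810^6817 ≡ 12347·11961·17141·13996·15513·12810 ≡ 25242 (mod 27269).
x_0 = 25242.
x_1 = 25242^2 mod 27269 = 18379.

18379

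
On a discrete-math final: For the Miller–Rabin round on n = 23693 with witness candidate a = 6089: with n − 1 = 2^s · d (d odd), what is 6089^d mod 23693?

6089

n − 1 = 23692 = 2^2 · 5923, so s = 2 and d = 5923.
Repeated squaring mod 23693: 6089^1 ≡ 6089, 6089^2 ≡ 20069, 6089^4 ≡ 7454, 6089^8 ≡ 2031, 6089^16 ≡ 2379, 6089^32 ≡ 20707, 6089^64 ≡ 7628, 6089^128 ≡ 20069, 6089^256 ≡ 7454, 6089^512 ≡ 2031, 6089^1024 ≡ 2379, 6089^2048 ≡ 20707, 6089^4096 ≡ 7628.
5923 = 4096 + 1024 + 512 + 256 + 32 + 2 + 1, so 6089^5923 ≡ 7628·2379·2031·7454·20707·20069·6089 ≡ 6089 (mod 23693).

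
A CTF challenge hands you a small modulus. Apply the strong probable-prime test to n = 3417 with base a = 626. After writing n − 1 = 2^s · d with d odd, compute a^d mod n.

n − 1 = 3416 = 2^3 · 427, so s = 3 and d = 427.
626^427 mod 3417 = 2900.

2900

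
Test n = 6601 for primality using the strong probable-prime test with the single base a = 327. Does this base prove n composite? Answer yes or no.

n − 1 = 6600 = 2^3 · 825, so s = 3 and d = 825.
Repeated squaring mod 6601: 327^1 ≡ 327, 327^2 ≡ 1313, 327^4 ≡ 1108, 327^8 ≡ 6479, 327^16 ≡ 1682, 327^32 ≡ 3896, 327^64 ≡ 3117, 327^128 ≡ 5618, 327^256 ≡ 2543, 327^512 ≡ 4470.
825 = 512 + 256 + 32 + 16 + 8 + 1, so 327^825 ≡ 4470·2543·3896·1682·6479·327 ≡ 6600 (mod 6601).
x_0 = 327^825 mod 6601 = 6600.
x_0 = 6600 ≡ −1, so 327 is not a witness.

no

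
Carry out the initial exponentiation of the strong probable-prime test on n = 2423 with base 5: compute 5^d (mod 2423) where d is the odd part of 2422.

n − 1 = 2422 = 2^1 · 1211, so s = 1 and d = 1211.
By repeated squaring, 5^1211 ≡ 2422 (mod 2423).

2422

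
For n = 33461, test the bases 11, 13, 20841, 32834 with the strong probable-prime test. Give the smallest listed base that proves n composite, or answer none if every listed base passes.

n − 1 = 33460 = 2^2 · 8365, so s = 2 and d = 8365.
Base 11: x_0 = 11^8365 mod 33461 = 19601. x_0 is neither 1 nor 33460, so continue squaring. x_1 = 19601^2 mod 33461 = 33460. x_1 ≡ −1, so 11 is not a witness.
Base 13: x_0 = 13^8365 mod 33461 = 33460. x_0 = 33460 ≡ −1, so 13 is not a witness.
Base 20841: x_0 = 20841^8365 mod 33461 = 33460. x_0 = 33460 ≡ −1, so 20841 is not a witness.
Base 32834: x_0 = 32834^8365 mod 33461 = 13860. x_0 is neither 1 nor 33460, so continue squaring. x_1 = 13860^2 mod 33461 = 33460. x_1 ≡ −1, so 32834 is not a witness.
No listed base is a witness for 33461.

none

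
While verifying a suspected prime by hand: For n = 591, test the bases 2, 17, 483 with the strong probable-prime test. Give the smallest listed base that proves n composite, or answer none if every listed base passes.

2

n − 1 = 590 = 2^1 · 295, so s = 1 and d = 295.
Base 2: x_0 = 2^295 mod 591 = 392. x_0 ∉ {1, 590} and s = 1, so 2 is a Miller–Rabin witness and 591 is composite.
Base 17: x_0 = 17^295 mod 591 = 377. x_0 ∉ {1, 590} and s = 1, so 17 is a Miller–Rabin witness and 591 is composite.
Base 483: x_0 = 483^295 mod 591 = 108. x_0 ∉ {1, 590} and s = 1, so 483 is a Miller–Rabin witness and 591 is composite.
The smallest witness among the given bases is 2.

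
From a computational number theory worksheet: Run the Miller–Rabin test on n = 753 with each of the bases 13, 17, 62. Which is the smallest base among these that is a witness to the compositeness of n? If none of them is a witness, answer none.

n − 1 = 752 = 2^4 · 47, so s = 4 and d = 47.
Base 13: x_0 = 13^47 mod 753 = 445. x_0 is neither 1 nor 752, so continue squaring. x_1 = 445^2 mod 753 = 739. x_2 = 739^2 mod 753 = 196. x_3 = 196^2 mod 753 = 13. Reached i = s−1 = 3 without hitting −1: 13 is a Miller–Rabin witness and 753 is composite.
Base 17: x_0 = 17^47 mod 753 = 449. x_0 is neither 1 nor 752, so continue squaring. x_1 = 449^2 mod 753 = 550. x_2 = 550^2 mod 753 = 547. x_3 = 547^2 mod 753 = 268. Reached i = s−1 = 3 without hitting −1: 17 is a Miller–Rabin witness and 753 is composite.
Base 62: x_0 = 62^47 mod 753 = 206. x_0 is neither 1 nor 752, so continue squaring. x_1 = 206^2 mod 753 = 268. x_2 = 268^2 mod 753 = 289. x_3 = 289^2 mod 753 = 691. Reached i = s−1 = 3 without hitting −1: 62 is a Miller–Rabin witness and 753 is composite.
The smallest witness among the given bases is 13.

13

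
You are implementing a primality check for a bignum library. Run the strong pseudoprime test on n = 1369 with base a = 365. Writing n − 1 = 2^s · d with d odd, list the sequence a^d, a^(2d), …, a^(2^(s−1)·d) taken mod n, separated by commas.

n − 1 = 1368 = 2^3 · 171, so s = 3 and d = 171.
x_0 = 365^171 mod 1369 = 1264.
x_1 = 1264^2 mod 1369 = 73.
x_2 = 73^2 mod 1369 = 1222.

1264, 73, 1222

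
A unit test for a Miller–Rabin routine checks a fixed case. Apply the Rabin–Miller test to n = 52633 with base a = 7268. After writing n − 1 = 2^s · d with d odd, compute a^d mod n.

n − 1 = 52632 = 2^3 · 6579, so s = 3 and d = 6579.
7268^6579 mod 52633 = 41098.

41098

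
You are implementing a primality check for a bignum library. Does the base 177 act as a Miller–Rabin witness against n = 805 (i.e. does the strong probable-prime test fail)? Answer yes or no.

n − 1 = 804 = 2^2 · 201, so s = 2 and d = 201.
x_0 = 177^201 mod 805 = 232.
x_0 is neither 1 nor 804, so continue squaring.
x_1 = 232^2 mod 805 = 694.
Reached i = s−1 = 1 without hitting −1: 177 is a Miller–Rabin witness and 805 is composite.

yes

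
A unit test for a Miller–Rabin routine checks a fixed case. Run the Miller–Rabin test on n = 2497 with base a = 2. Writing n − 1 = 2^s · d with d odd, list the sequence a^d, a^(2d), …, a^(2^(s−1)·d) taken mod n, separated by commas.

n − 1 = 2496 = 2^6 · 39, so s = 6 and d = 39.
x_0 = 2^39 mod 2497 = 963.
x_1 = 963^2 mod 2497 = 982.
x_2 = 982^2 mod 2497 = 482.
x_3 = 482^2 mod 2497 = 103.
x_4 = 103^2 mod 2497 = 621.
x_5 = 621^2 mod 2497 = 1103.

963, 982, 482, 103, 621, 1103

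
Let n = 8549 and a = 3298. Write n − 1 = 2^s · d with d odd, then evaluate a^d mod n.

6312

n − 1 = 8548 = 2^2 · 2137, so s = 2 and d = 2137.
3298^2137 mod 8549 = 6312.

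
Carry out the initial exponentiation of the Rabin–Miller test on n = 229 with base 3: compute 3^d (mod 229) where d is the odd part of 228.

n − 1 = 228 = 2^2 · 57, so s = 2 and d = 57.
Repeated squaring mod 229: 3^1 ≡ 3, 3^2 ≡ 9, 3^4 ≡ 81, 3^8 ≡ 149, 3^16 ≡ 217, 3^32 ≡ 144.
57 = 32 + 16 + 8 + 1, so 3^57 ≡ 144·217·149·3 ≡ 1 (mod 229).

1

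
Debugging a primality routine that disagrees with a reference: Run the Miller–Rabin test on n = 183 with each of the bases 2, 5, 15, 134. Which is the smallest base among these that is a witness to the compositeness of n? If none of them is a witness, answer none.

2

n − 1 = 182 = 2^1 · 91, so s = 1 and d = 91.
Base 2: x_0 = 2^91 mod 183 = 59. x_0 ∉ {1, 182} and s = 1, so 2 is a Miller–Rabin witness and 183 is composite.
Base 5: x_0 = 5^91 mod 183 = 5. x_0 ∉ {1, 182} and s = 1, so 5 is a Miller–Rabin witness and 183 is composite.
Base 15: x_0 = 15^91 mod 183 = 15. x_0 ∉ {1, 182} and s = 1, so 15 is a Miller–Rabin witness and 183 is composite.
Base 134: x_0 = 134^91 mod 183 = 134. x_0 ∉ {1, 182} and s = 1, so 134 is a Miller–Rabin witness and 183 is composite.
The smallest witness among the given bases is 2.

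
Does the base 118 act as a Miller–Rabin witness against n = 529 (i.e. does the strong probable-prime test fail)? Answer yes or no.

n − 1 = 528 = 2^4 · 33, so s = 4 and d = 33.
x_0 = 118^33 mod 529 = 1.
x_0 = 1, so 118 is not a witness.

no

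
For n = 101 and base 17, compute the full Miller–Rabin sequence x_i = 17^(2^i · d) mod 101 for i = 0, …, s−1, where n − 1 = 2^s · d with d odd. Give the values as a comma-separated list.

100, 1

n − 1 = 100 = 2^2 · 25, so s = 2 and d = 25.
x_0 = 17^25 mod 101 = 100.
x_1 = 100^2 mod 101 = 1.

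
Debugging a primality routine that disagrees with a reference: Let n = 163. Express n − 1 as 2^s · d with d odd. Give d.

Halving: 162 → 81; 81 is odd.
So 162 = 2^1 · 81.

81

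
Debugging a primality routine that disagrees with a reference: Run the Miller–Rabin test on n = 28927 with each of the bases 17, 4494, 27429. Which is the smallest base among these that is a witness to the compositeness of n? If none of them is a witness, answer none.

n − 1 = 28926 = 2^1 · 14463, so s = 1 and d = 14463.
Base 17: x_0 = 17^14463 mod 28927 = 28926. x_0 = 28926 ≡ −1, so 17 is not a witness.
Base 4494: x_0 = 4494^14463 mod 28927 = 1. x_0 = 1, so 4494 is not a witness.
Base 27429: x_0 = 27429^14463 mod 28927 = 1. x_0 = 1, so 27429 is not a witness.
No listed base is a witness for 28927.

none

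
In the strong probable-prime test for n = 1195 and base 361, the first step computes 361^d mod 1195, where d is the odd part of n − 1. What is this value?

66

n − 1 = 1194 = 2^1 · 597, so s = 1 and d = 597.
By repeated squaring, 361^597 ≡ 66 (mod 1195).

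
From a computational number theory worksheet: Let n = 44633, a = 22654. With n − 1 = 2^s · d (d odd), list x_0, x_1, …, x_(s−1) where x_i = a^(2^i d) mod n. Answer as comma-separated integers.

26435, 34977, 44632

n − 1 = 44632 = 2^3 · 5579, so s = 3 and d = 5579.
x_0 = 22654^5579 mod 44633 = 26435.
x_1 = 26435^2 mod 44633 = 34977.
x_2 = 34977^2 mod 44633 = 44632.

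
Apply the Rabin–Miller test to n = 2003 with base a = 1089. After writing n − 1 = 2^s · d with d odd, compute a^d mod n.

1

n − 1 = 2002 = 2^1 · 1001, so s = 1 and d = 1001.
Repeated squaring mod 2003: 1089^1 ≡ 1089, 1089^2 ≡ 145, 1089^4 ≡ 995, 1089^8 ≡ 543, 1089^16 ≡ 408, 1089^32 ≡ 215, 1089^64 ≡ 156, 1089^128 ≡ 300, 1089^256 ≡ 1868, 1089^512 ≡ 198.
1001 = 512 + 256 + 128 + 64 + 32 + 8 + 1, so 1089^1001 ≡ 198·1868·300·156·215·543·1089 ≡ 1 (mod 2003).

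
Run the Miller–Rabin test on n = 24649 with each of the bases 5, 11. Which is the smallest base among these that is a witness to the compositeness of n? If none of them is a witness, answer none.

5

n − 1 = 24648 = 2^3 · 3081, so s = 3 and d = 3081.
Base 5: x_0 = 5^3081 mod 24649 = 13844. x_0 is neither 1 nor 24648, so continue squaring. x_1 = 13844^2 mod 24649 = 10361. x_2 = 10361^2 mod 24649 = 3926. Reached i = s−1 = 2 without hitting −1: 5 is a Miller–Rabin witness and 24649 is composite.
Base 11: x_0 = 11^3081 mod 24649 = 3926. x_0 is neither 1 nor 24648, so continue squaring. x_1 = 3926^2 mod 24649 = 7851. x_2 = 7851^2 mod 24649 = 15701. Reached i = s−1 = 2 without hitting −1: 11 is a Miller–Rabin witness and 24649 is composite.
The smallest witness among the given bases is 5.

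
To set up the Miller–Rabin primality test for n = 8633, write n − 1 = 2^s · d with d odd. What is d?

1079

Halving: 8632 → 4316 → 2158 → 1079; 1079 is odd.
So 8632 = 2^3 · 1079.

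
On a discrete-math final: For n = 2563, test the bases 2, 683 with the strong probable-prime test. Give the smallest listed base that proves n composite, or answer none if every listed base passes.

n − 1 = 2562 = 2^1 · 1281, so s = 1 and d = 1281.
Base 2: x_0 = 2^1281 mod 2563 = 1663. x_0 ∉ {1, 2562} and s = 1, so 2 is a Miller–Rabin witness and 2563 is composite.
Base 683: x_0 = 683^1281 mod 2563 = 2487. x_0 ∉ {1, 2562} and s = 1, so 683 is a Miller–Rabin witness and 2563 is composite.
The smallest witness among the given bases is 2.

2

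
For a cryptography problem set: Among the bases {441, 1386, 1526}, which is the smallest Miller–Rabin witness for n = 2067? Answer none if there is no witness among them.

441

n − 1 = 2066 = 2^1 · 1033, so s = 1 and d = 1033.
Base 441: x_0 = 441^1033 mod 2067 = 168. x_0 ∉ {1, 2066} and s = 1, so 441 is a Miller–Rabin witness and 2067 is composite.
Base 1386: x_0 = 1386^1033 mod 2067 = 21. x_0 ∉ {1, 2066} and s = 1, so 1386 is a Miller–Rabin witness and 2067 is composite.
Base 1526: x_0 = 1526^1033 mod 2067 = 1838. x_0 ∉ {1, 2066} and s = 1, so 1526 is a Miller–Rabin witness and 2067 is composite.
The smallest witness among the given bases is 441.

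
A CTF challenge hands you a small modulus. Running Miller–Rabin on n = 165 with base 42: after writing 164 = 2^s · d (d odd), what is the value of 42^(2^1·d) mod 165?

n − 1 = 164 = 2^2 · 41, so s = 2 and d = 41.
x_0 = 42^41 mod 165 = 42.
x_1 = 42^2 mod 165 = 114.

114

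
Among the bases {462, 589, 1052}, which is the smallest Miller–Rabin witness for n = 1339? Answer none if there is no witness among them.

462

n − 1 = 1338 = 2^1 · 669, so s = 1 and d = 669.
Base 462: x_0 = 462^669 mod 1339 = 528. x_0 ∉ {1, 1338} and s = 1, so 462 is a Miller–Rabin witness and 1339 is composite.
Base 589: x_0 = 589^669 mod 1339 = 649. x_0 ∉ {1, 1338} and s = 1, so 589 is a Miller–Rabin witness and 1339 is composite.
Base 1052: x_0 = 1052^669 mod 1339 = 1260. x_0 ∉ {1, 1338} and s = 1, so 1052 is a Miller–Rabin witness and 1339 is composite.
The smallest witness among the given bases is 462.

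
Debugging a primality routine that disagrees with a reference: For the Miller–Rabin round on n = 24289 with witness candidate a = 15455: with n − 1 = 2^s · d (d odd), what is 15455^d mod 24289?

n − 1 = 24288 = 2^5 · 759, so s = 5 and d = 759.
By repeated squaring, 15455^759 ≡ 15966 (mod 24289).

15966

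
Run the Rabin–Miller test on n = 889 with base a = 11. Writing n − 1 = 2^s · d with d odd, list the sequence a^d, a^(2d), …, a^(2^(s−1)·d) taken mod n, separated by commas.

n − 1 = 888 = 2^3 · 111, so s = 3 and d = 111.
x_0 = 11^111 mod 889 = 722.
x_1 = 722^2 mod 889 = 330.
x_2 = 330^2 mod 889 = 442.

722, 330, 442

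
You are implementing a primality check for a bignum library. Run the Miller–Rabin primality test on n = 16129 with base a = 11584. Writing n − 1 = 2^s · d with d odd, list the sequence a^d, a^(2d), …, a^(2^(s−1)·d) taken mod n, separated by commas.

15366, 1525, 3049, 6097, 12193, 8256, 382, 763

n − 1 = 16128 = 2^8 · 63, so s = 8 and d = 63.
x_0 = 11584^63 mod 16129 = 15366.
x_1 = 15366^2 mod 16129 = 1525.
x_2 = 1525^2 mod 16129 = 3049.
x_3 = 3049^2 mod 16129 = 6097.
x_4 = 6097^2 mod 16129 = 12193.
x_5 = 12193^2 mod 16129 = 8256.
x_6 = 8256^2 mod 16129 = 382.
x_7 = 382^2 mod 16129 = 763.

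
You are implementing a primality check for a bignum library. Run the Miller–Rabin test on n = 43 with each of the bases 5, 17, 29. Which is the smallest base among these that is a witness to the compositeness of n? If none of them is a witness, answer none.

n − 1 = 42 = 2^1 · 21, so s = 1 and d = 21.
Base 5: x_0 = 5^21 mod 43 = 42. x_0 = 42 ≡ −1, so 5 is not a witness.
Base 17: x_0 = 17^21 mod 43 = 1. x_0 = 1, so 17 is not a witness.
Base 29: x_0 = 29^21 mod 43 = 42. x_0 = 42 ≡ −1, so 29 is not a witness.
No listed base is a witness for 43.

none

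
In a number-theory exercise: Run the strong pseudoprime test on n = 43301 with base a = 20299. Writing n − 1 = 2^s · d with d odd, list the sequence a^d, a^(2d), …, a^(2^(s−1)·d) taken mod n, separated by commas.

36411, 14204

n − 1 = 43300 = 2^2 · 10825, so s = 2 and d = 10825.
x_0 = 20299^10825 mod 43301 = 36411.
x_1 = 36411^2 mod 43301 = 14204.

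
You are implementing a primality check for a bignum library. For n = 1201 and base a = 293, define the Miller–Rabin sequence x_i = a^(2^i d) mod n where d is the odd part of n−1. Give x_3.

1200

n − 1 = 1200 = 2^4 · 75, so s = 4 and d = 75.
By repeated squaring, 293^75 ≡ 292 (mod 1201).
x_0 = 292.
x_1 = 292^2 mod 1201 = 1194.
x_2 = 1194^2 mod 1201 = 49.
x_3 = 49^2 mod 1201 = 1200.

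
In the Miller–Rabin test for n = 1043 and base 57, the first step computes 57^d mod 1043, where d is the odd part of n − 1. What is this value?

610

n − 1 = 1042 = 2^1 · 521, so s = 1 and d = 521.
57^521 mod 1043 = 610.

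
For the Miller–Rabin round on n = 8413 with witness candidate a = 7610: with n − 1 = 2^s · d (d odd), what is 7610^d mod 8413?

n − 1 = 8412 = 2^2 · 2103, so s = 2 and d = 2103.
Repeated squaring mod 8413: 7610^1 ≡ 7610, 7610^2 ≡ 5421, 7610^4 ≡ 632, 7610^8 ≡ 4013, 7610^16 ≡ 1687, 7610^32 ≡ 2375, 7610^64 ≡ 3915, 7610^128 ≡ 7152, 7610^256 ≡ 64, 7610^512 ≡ 4096, 7610^1024 ≡ 1694, 7610^2048 ≡ 803.
2103 = 2048 + 32 + 16 + 4 + 2 + 1, so 7610^2103 ≡ 803·2375·1687·632·5421·7610 ≡ 2955 (mod 8413).

2955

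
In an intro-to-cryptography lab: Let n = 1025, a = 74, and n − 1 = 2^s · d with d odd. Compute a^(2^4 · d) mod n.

51

n − 1 = 1024 = 2^10 · 1, so s = 10 and d = 1.
x_0 = 74^1 mod 1025 = 74.
x_1 = 74^2 mod 1025 = 351.
x_2 = 351^2 mod 1025 = 201.
x_3 = 201^2 mod 1025 = 426.
x_4 = 426^2 mod 1025 = 51.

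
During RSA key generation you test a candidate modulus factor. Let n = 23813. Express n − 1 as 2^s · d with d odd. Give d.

5953

Halving: 23812 → 11906 → 5953; 5953 is odd.
So 23812 = 2^2 · 5953.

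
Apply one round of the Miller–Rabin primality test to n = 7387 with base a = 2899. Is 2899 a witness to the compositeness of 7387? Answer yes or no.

n − 1 = 7386 = 2^1 · 3693, so s = 1 and d = 3693.
Repeated squaring mod 7387: 2899^1 ≡ 2899, 2899^2 ≡ 5182, 2899^4 ≡ 1379, 2899^8 ≡ 3182, 2899^16 ≡ 4934, 2899^32 ≡ 4191, 2899^64 ≡ 5582, 2899^128 ≡ 358, 2899^256 ≡ 2585, 2899^512 ≡ 4377, 2899^1024 ≡ 3638, 2899^2048 ≡ 4927.
3693 = 2048 + 1024 + 512 + 64 + 32 + 8 + 4 + 1, so 2899^3693 ≡ 4927·3638·4377·5582·4191·3182·1379·2899 ≡ 5594 (mod 7387).
x_0 = 2899^3693 mod 7387 = 5594.
x_0 ∉ {1, 7386} and s = 1, so 2899 is a Miller–Rabin witness and 7387 is composite.

yes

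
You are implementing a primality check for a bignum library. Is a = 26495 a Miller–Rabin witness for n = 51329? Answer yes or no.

n − 1 = 51328 = 2^7 · 401, so s = 7 and d = 401.
x_0 = 26495^401 mod 51329 = 18312.
x_0 is neither 1 nor 51328, so continue squaring.
x_1 = 18312^2 mod 51329 = 48316.
x_2 = 48316^2 mod 51329 = 44265.
x_3 = 44265^2 mod 51329 = 8308.
x_4 = 8308^2 mod 51329 = 36688.
x_5 = 36688^2 mod 51329 = 8977.
x_6 = 8977^2 mod 51329 = 51328.
x_6 ≡ −1, so 26495 is not a witness.

no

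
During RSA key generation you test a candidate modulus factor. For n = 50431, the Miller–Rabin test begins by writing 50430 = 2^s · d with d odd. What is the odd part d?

Halving: 50430 → 25215; 25215 is odd.
So 50430 = 2^1 · 25215.

25215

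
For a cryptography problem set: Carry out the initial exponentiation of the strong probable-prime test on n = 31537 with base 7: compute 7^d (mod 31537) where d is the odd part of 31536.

9797

n − 1 = 31536 = 2^4 · 1971, so s = 4 and d = 1971.
Repeated squaring mod 31537: 7^1 ≡ 7, 7^2 ≡ 49, 7^4 ≡ 2401, 7^8 ≡ 25067, 7^16 ≡ 11301, 7^32 ≡ 19288, 7^64 ≡ 16492, 7^128 ≡ 10976, 7^256 ≡ 1236, 7^512 ≡ 13920, 7^1024 ≡ 3072.
1971 = 1024 + 512 + 256 + 128 + 32 + 16 + 2 + 1, so 7^1971 ≡ 3072·13920·1236·10976·19288·11301·49·7 ≡ 9797 (mod 31537).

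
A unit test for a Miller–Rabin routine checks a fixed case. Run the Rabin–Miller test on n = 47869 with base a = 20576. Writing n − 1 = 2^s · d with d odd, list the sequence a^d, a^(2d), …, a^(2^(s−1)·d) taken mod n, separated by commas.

1, 1

n − 1 = 47868 = 2^2 · 11967, so s = 2 and d = 11967.
x_0 = 20576^11967 mod 47869 = 1.
x_1 = 1^2 mod 47869 = 1.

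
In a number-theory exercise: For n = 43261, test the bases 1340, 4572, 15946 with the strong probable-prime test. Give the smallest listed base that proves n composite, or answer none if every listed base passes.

none

n − 1 = 43260 = 2^2 · 10815, so s = 2 and d = 10815.
Base 1340: x_0 = 1340^10815 mod 43261 = 26536. x_0 is neither 1 nor 43260, so continue squaring. x_1 = 26536^2 mod 43261 = 43260. x_1 ≡ −1, so 1340 is not a witness.
Base 4572: x_0 = 4572^10815 mod 43261 = 1. x_0 = 1, so 4572 is not a witness.
Base 15946: x_0 = 15946^10815 mod 43261 = 1. x_0 = 1, so 15946 is not a witness.
No listed base is a witness for 43261.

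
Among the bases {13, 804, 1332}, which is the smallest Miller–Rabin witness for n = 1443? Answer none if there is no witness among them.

n − 1 = 1442 = 2^1 · 721, so s = 1 and d = 721.
Base 13: x_0 = 13^721 mod 1443 = 13. x_0 ∉ {1, 1442} and s = 1, so 13 is a Miller–Rabin witness and 1443 is composite.
Base 804: x_0 = 804^721 mod 1443 = 804. x_0 ∉ {1, 1442} and s = 1, so 804 is a Miller–Rabin witness and 1443 is composite.
Base 1332: x_0 = 1332^721 mod 1443 = 1332. x_0 ∉ {1, 1442} and s = 1, so 1332 is a Miller–Rabin witness and 1443 is composite.
The smallest witness among the given bases is 13.

13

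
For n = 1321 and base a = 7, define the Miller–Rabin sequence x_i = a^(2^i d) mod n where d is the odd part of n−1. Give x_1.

n − 1 = 1320 = 2^3 · 165, so s = 3 and d = 165.
Repeated squaring mod 1321: 7^1 ≡ 7, 7^2 ≡ 49, 7^4 ≡ 1080, 7^8 ≡ 1278, 7^16 ≡ 528, 7^32 ≡ 53, 7^64 ≡ 167, 7^128 ≡ 148.
165 = 128 + 32 + 4 + 1, so 7^165 ≡ 148·53·1080·7 ≡ 950 (mod 1321).
x_0 = 950.
x_1 = 950^2 mod 1321 = 257.

257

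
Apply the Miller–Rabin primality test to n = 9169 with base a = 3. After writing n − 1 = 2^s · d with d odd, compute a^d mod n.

5091

n − 1 = 9168 = 2^4 · 573, so s = 4 and d = 573.
3^573 mod 9169 = 5091.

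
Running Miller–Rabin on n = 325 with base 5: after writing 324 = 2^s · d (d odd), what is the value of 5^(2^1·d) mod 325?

n − 1 = 324 = 2^2 · 81, so s = 2 and d = 81.
x_0 = 5^81 mod 325 = 200.
x_1 = 200^2 mod 325 = 25.

25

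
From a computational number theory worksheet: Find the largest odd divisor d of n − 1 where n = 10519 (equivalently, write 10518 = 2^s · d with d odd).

Halving: 10518 → 5259; 5259 is odd.
So 10518 = 2^1 · 5259.

5259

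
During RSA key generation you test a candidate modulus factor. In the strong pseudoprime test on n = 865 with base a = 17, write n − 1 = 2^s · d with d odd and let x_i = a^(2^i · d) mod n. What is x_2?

721

n − 1 = 864 = 2^5 · 27, so s = 5 and d = 27.
Repeated squaring mod 865: 17^1 ≡ 17, 17^2 ≡ 289, 17^4 ≡ 481, 17^8 ≡ 406, 17^16 ≡ 486.
27 = 16 + 8 + 2 + 1, so 17^27 ≡ 486·406·289·17 ≡ 223 (mod 865).
x_0 = 223.
x_1 = 223^2 mod 865 = 424.
x_2 = 424^2 mod 865 = 721.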